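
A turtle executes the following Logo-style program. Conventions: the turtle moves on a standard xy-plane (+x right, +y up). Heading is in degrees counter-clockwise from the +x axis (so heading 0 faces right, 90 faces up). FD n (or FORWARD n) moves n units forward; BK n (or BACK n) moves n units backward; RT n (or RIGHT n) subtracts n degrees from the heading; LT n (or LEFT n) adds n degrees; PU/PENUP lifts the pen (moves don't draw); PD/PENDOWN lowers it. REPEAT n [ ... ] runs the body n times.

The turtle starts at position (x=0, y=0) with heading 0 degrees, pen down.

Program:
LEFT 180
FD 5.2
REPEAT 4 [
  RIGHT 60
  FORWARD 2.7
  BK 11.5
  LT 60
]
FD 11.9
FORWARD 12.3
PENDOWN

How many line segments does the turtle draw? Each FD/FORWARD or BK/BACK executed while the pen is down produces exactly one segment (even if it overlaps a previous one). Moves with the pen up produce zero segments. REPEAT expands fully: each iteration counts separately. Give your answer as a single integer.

Executing turtle program step by step:
Start: pos=(0,0), heading=0, pen down
LT 180: heading 0 -> 180
FD 5.2: (0,0) -> (-5.2,0) [heading=180, draw]
REPEAT 4 [
  -- iteration 1/4 --
  RT 60: heading 180 -> 120
  FD 2.7: (-5.2,0) -> (-6.55,2.338) [heading=120, draw]
  BK 11.5: (-6.55,2.338) -> (-0.8,-7.621) [heading=120, draw]
  LT 60: heading 120 -> 180
  -- iteration 2/4 --
  RT 60: heading 180 -> 120
  FD 2.7: (-0.8,-7.621) -> (-2.15,-5.283) [heading=120, draw]
  BK 11.5: (-2.15,-5.283) -> (3.6,-15.242) [heading=120, draw]
  LT 60: heading 120 -> 180
  -- iteration 3/4 --
  RT 60: heading 180 -> 120
  FD 2.7: (3.6,-15.242) -> (2.25,-12.904) [heading=120, draw]
  BK 11.5: (2.25,-12.904) -> (8,-22.863) [heading=120, draw]
  LT 60: heading 120 -> 180
  -- iteration 4/4 --
  RT 60: heading 180 -> 120
  FD 2.7: (8,-22.863) -> (6.65,-20.525) [heading=120, draw]
  BK 11.5: (6.65,-20.525) -> (12.4,-30.484) [heading=120, draw]
  LT 60: heading 120 -> 180
]
FD 11.9: (12.4,-30.484) -> (0.5,-30.484) [heading=180, draw]
FD 12.3: (0.5,-30.484) -> (-11.8,-30.484) [heading=180, draw]
PD: pen down
Final: pos=(-11.8,-30.484), heading=180, 11 segment(s) drawn
Segments drawn: 11

Answer: 11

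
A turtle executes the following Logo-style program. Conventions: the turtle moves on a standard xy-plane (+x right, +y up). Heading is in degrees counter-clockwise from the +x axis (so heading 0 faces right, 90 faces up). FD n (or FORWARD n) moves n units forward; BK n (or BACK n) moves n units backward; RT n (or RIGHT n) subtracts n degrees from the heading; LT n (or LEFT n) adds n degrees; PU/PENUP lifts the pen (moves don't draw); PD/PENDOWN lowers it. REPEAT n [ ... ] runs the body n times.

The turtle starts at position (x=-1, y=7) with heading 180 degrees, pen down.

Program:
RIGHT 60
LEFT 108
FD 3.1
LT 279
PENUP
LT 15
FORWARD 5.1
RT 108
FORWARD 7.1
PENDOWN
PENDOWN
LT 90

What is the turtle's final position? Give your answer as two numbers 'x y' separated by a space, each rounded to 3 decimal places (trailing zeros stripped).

Answer: -3.751 12.016

Derivation:
Executing turtle program step by step:
Start: pos=(-1,7), heading=180, pen down
RT 60: heading 180 -> 120
LT 108: heading 120 -> 228
FD 3.1: (-1,7) -> (-3.074,4.696) [heading=228, draw]
LT 279: heading 228 -> 147
PU: pen up
LT 15: heading 147 -> 162
FD 5.1: (-3.074,4.696) -> (-7.925,6.272) [heading=162, move]
RT 108: heading 162 -> 54
FD 7.1: (-7.925,6.272) -> (-3.751,12.016) [heading=54, move]
PD: pen down
PD: pen down
LT 90: heading 54 -> 144
Final: pos=(-3.751,12.016), heading=144, 1 segment(s) drawn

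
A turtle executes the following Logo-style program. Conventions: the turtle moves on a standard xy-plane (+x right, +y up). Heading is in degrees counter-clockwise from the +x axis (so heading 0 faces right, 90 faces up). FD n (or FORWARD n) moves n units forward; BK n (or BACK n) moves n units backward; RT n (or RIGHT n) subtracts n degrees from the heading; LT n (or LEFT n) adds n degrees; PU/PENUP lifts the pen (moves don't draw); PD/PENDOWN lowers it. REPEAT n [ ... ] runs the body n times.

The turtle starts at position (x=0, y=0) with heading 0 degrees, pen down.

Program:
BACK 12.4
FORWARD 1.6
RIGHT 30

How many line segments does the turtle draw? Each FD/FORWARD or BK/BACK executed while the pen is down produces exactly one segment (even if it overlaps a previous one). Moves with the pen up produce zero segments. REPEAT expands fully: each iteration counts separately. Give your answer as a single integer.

Answer: 2

Derivation:
Executing turtle program step by step:
Start: pos=(0,0), heading=0, pen down
BK 12.4: (0,0) -> (-12.4,0) [heading=0, draw]
FD 1.6: (-12.4,0) -> (-10.8,0) [heading=0, draw]
RT 30: heading 0 -> 330
Final: pos=(-10.8,0), heading=330, 2 segment(s) drawn
Segments drawn: 2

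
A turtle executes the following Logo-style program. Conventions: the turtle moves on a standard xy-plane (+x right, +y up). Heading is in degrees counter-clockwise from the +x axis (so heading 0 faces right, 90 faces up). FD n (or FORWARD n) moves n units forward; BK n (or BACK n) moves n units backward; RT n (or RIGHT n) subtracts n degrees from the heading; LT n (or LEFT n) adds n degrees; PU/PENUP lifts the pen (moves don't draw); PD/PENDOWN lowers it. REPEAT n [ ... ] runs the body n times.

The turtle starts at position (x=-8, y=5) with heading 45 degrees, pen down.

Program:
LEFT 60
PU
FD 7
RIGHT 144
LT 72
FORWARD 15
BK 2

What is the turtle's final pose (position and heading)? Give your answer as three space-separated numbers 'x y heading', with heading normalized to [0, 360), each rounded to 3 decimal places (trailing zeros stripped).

Answer: 1.091 18.842 33

Derivation:
Executing turtle program step by step:
Start: pos=(-8,5), heading=45, pen down
LT 60: heading 45 -> 105
PU: pen up
FD 7: (-8,5) -> (-9.812,11.761) [heading=105, move]
RT 144: heading 105 -> 321
LT 72: heading 321 -> 33
FD 15: (-9.812,11.761) -> (2.768,19.931) [heading=33, move]
BK 2: (2.768,19.931) -> (1.091,18.842) [heading=33, move]
Final: pos=(1.091,18.842), heading=33, 0 segment(s) drawn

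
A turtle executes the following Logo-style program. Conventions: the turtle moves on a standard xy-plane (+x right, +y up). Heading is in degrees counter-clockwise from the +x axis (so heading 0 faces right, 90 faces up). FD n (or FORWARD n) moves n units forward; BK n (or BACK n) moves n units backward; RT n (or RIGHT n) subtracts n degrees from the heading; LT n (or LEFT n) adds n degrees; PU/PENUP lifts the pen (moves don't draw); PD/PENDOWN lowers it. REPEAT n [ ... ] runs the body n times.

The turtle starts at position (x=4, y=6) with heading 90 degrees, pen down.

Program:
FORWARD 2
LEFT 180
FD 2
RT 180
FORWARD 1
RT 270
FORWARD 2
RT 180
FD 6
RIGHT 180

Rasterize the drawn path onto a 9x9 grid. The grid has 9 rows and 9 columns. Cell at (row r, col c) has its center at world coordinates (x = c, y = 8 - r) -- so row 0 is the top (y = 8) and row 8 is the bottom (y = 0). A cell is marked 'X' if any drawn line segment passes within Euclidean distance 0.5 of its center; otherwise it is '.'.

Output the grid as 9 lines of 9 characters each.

Answer: ....X....
..XXXXXXX
....X....
.........
.........
.........
.........
.........
.........

Derivation:
Segment 0: (4,6) -> (4,8)
Segment 1: (4,8) -> (4,6)
Segment 2: (4,6) -> (4,7)
Segment 3: (4,7) -> (2,7)
Segment 4: (2,7) -> (8,7)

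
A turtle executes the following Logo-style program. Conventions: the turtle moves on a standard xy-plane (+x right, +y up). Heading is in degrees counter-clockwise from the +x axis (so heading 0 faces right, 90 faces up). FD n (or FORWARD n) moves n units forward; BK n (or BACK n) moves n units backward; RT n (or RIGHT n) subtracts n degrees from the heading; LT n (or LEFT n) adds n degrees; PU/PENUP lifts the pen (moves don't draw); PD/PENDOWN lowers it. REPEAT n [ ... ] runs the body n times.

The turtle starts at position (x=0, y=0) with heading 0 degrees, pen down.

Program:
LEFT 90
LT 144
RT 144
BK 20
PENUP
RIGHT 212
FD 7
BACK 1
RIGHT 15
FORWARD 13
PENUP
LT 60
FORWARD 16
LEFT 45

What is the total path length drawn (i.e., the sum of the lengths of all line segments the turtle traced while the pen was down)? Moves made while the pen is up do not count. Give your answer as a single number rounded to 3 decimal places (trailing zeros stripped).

Executing turtle program step by step:
Start: pos=(0,0), heading=0, pen down
LT 90: heading 0 -> 90
LT 144: heading 90 -> 234
RT 144: heading 234 -> 90
BK 20: (0,0) -> (0,-20) [heading=90, draw]
PU: pen up
RT 212: heading 90 -> 238
FD 7: (0,-20) -> (-3.709,-25.936) [heading=238, move]
BK 1: (-3.709,-25.936) -> (-3.18,-25.088) [heading=238, move]
RT 15: heading 238 -> 223
FD 13: (-3.18,-25.088) -> (-12.687,-33.954) [heading=223, move]
PU: pen up
LT 60: heading 223 -> 283
FD 16: (-12.687,-33.954) -> (-9.088,-49.544) [heading=283, move]
LT 45: heading 283 -> 328
Final: pos=(-9.088,-49.544), heading=328, 1 segment(s) drawn

Segment lengths:
  seg 1: (0,0) -> (0,-20), length = 20
Total = 20

Answer: 20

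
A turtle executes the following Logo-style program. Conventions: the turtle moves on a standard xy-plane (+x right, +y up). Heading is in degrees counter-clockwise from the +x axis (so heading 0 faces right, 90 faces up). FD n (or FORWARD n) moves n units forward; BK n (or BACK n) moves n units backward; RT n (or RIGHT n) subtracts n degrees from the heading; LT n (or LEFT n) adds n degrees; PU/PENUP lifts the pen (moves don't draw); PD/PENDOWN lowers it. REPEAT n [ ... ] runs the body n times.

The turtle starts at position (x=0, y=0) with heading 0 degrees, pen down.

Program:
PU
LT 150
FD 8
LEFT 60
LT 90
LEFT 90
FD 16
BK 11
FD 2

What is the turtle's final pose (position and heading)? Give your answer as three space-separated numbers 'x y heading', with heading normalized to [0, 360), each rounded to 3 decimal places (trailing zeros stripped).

Executing turtle program step by step:
Start: pos=(0,0), heading=0, pen down
PU: pen up
LT 150: heading 0 -> 150
FD 8: (0,0) -> (-6.928,4) [heading=150, move]
LT 60: heading 150 -> 210
LT 90: heading 210 -> 300
LT 90: heading 300 -> 30
FD 16: (-6.928,4) -> (6.928,12) [heading=30, move]
BK 11: (6.928,12) -> (-2.598,6.5) [heading=30, move]
FD 2: (-2.598,6.5) -> (-0.866,7.5) [heading=30, move]
Final: pos=(-0.866,7.5), heading=30, 0 segment(s) drawn

Answer: -0.866 7.5 30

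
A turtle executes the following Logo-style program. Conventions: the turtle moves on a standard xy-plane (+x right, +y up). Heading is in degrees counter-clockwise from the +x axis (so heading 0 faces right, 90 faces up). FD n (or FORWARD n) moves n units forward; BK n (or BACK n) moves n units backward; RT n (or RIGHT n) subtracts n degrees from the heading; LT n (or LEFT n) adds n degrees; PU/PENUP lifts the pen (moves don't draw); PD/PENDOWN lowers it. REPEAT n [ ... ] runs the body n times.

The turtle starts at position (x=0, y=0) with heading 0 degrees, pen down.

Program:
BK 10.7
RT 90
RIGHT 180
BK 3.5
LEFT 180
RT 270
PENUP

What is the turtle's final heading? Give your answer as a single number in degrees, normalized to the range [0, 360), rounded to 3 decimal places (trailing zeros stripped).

Answer: 0

Derivation:
Executing turtle program step by step:
Start: pos=(0,0), heading=0, pen down
BK 10.7: (0,0) -> (-10.7,0) [heading=0, draw]
RT 90: heading 0 -> 270
RT 180: heading 270 -> 90
BK 3.5: (-10.7,0) -> (-10.7,-3.5) [heading=90, draw]
LT 180: heading 90 -> 270
RT 270: heading 270 -> 0
PU: pen up
Final: pos=(-10.7,-3.5), heading=0, 2 segment(s) drawn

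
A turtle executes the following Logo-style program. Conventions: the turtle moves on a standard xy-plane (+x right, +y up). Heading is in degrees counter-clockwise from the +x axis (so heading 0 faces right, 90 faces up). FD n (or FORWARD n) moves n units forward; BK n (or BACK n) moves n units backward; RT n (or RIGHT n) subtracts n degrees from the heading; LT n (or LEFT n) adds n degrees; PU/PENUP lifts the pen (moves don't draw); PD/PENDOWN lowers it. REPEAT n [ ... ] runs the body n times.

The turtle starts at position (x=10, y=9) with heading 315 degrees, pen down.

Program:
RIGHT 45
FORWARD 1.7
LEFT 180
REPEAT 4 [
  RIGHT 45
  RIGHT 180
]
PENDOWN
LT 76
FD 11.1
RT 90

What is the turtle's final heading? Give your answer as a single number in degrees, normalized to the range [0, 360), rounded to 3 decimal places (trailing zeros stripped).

Executing turtle program step by step:
Start: pos=(10,9), heading=315, pen down
RT 45: heading 315 -> 270
FD 1.7: (10,9) -> (10,7.3) [heading=270, draw]
LT 180: heading 270 -> 90
REPEAT 4 [
  -- iteration 1/4 --
  RT 45: heading 90 -> 45
  RT 180: heading 45 -> 225
  -- iteration 2/4 --
  RT 45: heading 225 -> 180
  RT 180: heading 180 -> 0
  -- iteration 3/4 --
  RT 45: heading 0 -> 315
  RT 180: heading 315 -> 135
  -- iteration 4/4 --
  RT 45: heading 135 -> 90
  RT 180: heading 90 -> 270
]
PD: pen down
LT 76: heading 270 -> 346
FD 11.1: (10,7.3) -> (20.77,4.615) [heading=346, draw]
RT 90: heading 346 -> 256
Final: pos=(20.77,4.615), heading=256, 2 segment(s) drawn

Answer: 256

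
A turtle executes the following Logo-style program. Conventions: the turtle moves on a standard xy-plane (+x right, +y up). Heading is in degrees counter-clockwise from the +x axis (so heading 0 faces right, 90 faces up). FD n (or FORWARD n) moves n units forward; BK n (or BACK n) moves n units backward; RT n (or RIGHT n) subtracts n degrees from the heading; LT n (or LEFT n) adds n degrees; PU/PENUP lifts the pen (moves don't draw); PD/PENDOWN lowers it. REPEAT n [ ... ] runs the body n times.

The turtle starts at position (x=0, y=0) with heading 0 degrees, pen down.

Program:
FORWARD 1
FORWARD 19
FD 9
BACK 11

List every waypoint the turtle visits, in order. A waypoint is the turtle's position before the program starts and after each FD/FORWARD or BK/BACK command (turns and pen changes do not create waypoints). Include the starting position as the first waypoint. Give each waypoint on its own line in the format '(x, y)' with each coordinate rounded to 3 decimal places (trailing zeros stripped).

Executing turtle program step by step:
Start: pos=(0,0), heading=0, pen down
FD 1: (0,0) -> (1,0) [heading=0, draw]
FD 19: (1,0) -> (20,0) [heading=0, draw]
FD 9: (20,0) -> (29,0) [heading=0, draw]
BK 11: (29,0) -> (18,0) [heading=0, draw]
Final: pos=(18,0), heading=0, 4 segment(s) drawn
Waypoints (5 total):
(0, 0)
(1, 0)
(20, 0)
(29, 0)
(18, 0)

Answer: (0, 0)
(1, 0)
(20, 0)
(29, 0)
(18, 0)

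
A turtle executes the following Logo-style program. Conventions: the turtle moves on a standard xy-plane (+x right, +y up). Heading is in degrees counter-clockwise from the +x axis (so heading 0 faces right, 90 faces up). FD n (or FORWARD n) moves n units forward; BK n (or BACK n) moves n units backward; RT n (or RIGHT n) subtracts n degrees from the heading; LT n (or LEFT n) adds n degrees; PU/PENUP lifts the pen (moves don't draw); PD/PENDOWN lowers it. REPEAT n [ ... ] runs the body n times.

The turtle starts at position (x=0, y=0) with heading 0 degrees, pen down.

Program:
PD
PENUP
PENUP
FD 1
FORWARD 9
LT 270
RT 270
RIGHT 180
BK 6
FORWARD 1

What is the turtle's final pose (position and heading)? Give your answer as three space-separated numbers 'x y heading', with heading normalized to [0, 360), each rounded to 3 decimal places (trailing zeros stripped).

Answer: 15 0 180

Derivation:
Executing turtle program step by step:
Start: pos=(0,0), heading=0, pen down
PD: pen down
PU: pen up
PU: pen up
FD 1: (0,0) -> (1,0) [heading=0, move]
FD 9: (1,0) -> (10,0) [heading=0, move]
LT 270: heading 0 -> 270
RT 270: heading 270 -> 0
RT 180: heading 0 -> 180
BK 6: (10,0) -> (16,0) [heading=180, move]
FD 1: (16,0) -> (15,0) [heading=180, move]
Final: pos=(15,0), heading=180, 0 segment(s) drawn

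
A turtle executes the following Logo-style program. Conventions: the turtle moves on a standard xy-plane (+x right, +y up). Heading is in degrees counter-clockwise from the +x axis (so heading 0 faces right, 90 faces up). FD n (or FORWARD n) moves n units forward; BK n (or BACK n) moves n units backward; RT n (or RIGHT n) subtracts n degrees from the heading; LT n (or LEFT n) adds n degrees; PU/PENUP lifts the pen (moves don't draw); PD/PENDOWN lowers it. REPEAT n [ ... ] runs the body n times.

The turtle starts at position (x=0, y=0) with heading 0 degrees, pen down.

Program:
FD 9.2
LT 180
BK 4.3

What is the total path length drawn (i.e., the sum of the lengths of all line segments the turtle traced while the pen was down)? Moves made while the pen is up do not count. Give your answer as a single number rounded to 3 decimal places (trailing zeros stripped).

Executing turtle program step by step:
Start: pos=(0,0), heading=0, pen down
FD 9.2: (0,0) -> (9.2,0) [heading=0, draw]
LT 180: heading 0 -> 180
BK 4.3: (9.2,0) -> (13.5,0) [heading=180, draw]
Final: pos=(13.5,0), heading=180, 2 segment(s) drawn

Segment lengths:
  seg 1: (0,0) -> (9.2,0), length = 9.2
  seg 2: (9.2,0) -> (13.5,0), length = 4.3
Total = 13.5

Answer: 13.5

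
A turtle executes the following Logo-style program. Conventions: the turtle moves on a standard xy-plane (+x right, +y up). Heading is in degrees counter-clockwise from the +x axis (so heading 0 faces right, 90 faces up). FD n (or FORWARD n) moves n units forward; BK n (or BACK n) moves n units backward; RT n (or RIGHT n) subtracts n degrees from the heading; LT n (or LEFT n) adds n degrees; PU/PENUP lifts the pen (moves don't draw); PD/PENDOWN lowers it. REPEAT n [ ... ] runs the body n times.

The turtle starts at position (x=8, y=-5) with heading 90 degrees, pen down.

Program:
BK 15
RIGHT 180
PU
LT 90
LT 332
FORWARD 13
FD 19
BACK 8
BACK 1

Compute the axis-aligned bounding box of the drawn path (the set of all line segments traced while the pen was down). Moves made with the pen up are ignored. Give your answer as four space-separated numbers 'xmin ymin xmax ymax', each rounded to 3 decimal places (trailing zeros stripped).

Answer: 8 -20 8 -5

Derivation:
Executing turtle program step by step:
Start: pos=(8,-5), heading=90, pen down
BK 15: (8,-5) -> (8,-20) [heading=90, draw]
RT 180: heading 90 -> 270
PU: pen up
LT 90: heading 270 -> 0
LT 332: heading 0 -> 332
FD 13: (8,-20) -> (19.478,-26.103) [heading=332, move]
FD 19: (19.478,-26.103) -> (36.254,-35.023) [heading=332, move]
BK 8: (36.254,-35.023) -> (29.191,-31.267) [heading=332, move]
BK 1: (29.191,-31.267) -> (28.308,-30.798) [heading=332, move]
Final: pos=(28.308,-30.798), heading=332, 1 segment(s) drawn

Segment endpoints: x in {8, 8}, y in {-20, -5}
xmin=8, ymin=-20, xmax=8, ymax=-5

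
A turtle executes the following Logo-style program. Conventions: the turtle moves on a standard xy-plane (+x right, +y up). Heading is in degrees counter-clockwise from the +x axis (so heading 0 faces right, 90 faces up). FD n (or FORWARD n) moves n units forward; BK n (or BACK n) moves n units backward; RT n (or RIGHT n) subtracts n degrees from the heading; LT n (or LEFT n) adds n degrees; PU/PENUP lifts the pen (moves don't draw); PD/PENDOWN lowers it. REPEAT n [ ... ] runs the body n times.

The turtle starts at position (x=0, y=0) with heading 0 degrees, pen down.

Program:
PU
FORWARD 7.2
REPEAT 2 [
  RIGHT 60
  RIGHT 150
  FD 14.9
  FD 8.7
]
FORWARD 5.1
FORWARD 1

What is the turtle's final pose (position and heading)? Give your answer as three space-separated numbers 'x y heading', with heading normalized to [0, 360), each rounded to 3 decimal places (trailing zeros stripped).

Executing turtle program step by step:
Start: pos=(0,0), heading=0, pen down
PU: pen up
FD 7.2: (0,0) -> (7.2,0) [heading=0, move]
REPEAT 2 [
  -- iteration 1/2 --
  RT 60: heading 0 -> 300
  RT 150: heading 300 -> 150
  FD 14.9: (7.2,0) -> (-5.704,7.45) [heading=150, move]
  FD 8.7: (-5.704,7.45) -> (-13.238,11.8) [heading=150, move]
  -- iteration 2/2 --
  RT 60: heading 150 -> 90
  RT 150: heading 90 -> 300
  FD 14.9: (-13.238,11.8) -> (-5.788,-1.104) [heading=300, move]
  FD 8.7: (-5.788,-1.104) -> (-1.438,-8.638) [heading=300, move]
]
FD 5.1: (-1.438,-8.638) -> (1.112,-13.055) [heading=300, move]
FD 1: (1.112,-13.055) -> (1.612,-13.921) [heading=300, move]
Final: pos=(1.612,-13.921), heading=300, 0 segment(s) drawn

Answer: 1.612 -13.921 300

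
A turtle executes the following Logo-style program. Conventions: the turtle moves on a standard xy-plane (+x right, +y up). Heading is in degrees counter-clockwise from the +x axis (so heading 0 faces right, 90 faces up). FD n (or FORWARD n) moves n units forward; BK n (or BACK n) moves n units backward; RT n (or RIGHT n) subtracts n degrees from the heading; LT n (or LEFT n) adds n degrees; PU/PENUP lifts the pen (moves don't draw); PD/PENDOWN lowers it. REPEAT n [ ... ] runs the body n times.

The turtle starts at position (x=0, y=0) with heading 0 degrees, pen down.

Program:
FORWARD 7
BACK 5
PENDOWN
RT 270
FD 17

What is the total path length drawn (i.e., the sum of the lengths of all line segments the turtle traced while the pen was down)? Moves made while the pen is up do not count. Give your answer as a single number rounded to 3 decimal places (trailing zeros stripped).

Answer: 29

Derivation:
Executing turtle program step by step:
Start: pos=(0,0), heading=0, pen down
FD 7: (0,0) -> (7,0) [heading=0, draw]
BK 5: (7,0) -> (2,0) [heading=0, draw]
PD: pen down
RT 270: heading 0 -> 90
FD 17: (2,0) -> (2,17) [heading=90, draw]
Final: pos=(2,17), heading=90, 3 segment(s) drawn

Segment lengths:
  seg 1: (0,0) -> (7,0), length = 7
  seg 2: (7,0) -> (2,0), length = 5
  seg 3: (2,0) -> (2,17), length = 17
Total = 29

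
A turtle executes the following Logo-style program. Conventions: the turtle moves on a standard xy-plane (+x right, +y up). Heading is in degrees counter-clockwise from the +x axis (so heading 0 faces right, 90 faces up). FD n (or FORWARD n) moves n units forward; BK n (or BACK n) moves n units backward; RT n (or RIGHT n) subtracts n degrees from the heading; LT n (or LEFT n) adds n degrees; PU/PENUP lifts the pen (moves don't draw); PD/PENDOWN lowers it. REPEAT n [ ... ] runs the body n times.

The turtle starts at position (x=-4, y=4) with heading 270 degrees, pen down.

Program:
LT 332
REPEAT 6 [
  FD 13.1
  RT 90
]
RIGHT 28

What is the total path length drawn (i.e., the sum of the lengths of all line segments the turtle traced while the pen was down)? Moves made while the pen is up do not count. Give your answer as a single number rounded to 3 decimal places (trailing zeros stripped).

Executing turtle program step by step:
Start: pos=(-4,4), heading=270, pen down
LT 332: heading 270 -> 242
REPEAT 6 [
  -- iteration 1/6 --
  FD 13.1: (-4,4) -> (-10.15,-7.567) [heading=242, draw]
  RT 90: heading 242 -> 152
  -- iteration 2/6 --
  FD 13.1: (-10.15,-7.567) -> (-21.717,-1.417) [heading=152, draw]
  RT 90: heading 152 -> 62
  -- iteration 3/6 --
  FD 13.1: (-21.717,-1.417) -> (-15.567,10.15) [heading=62, draw]
  RT 90: heading 62 -> 332
  -- iteration 4/6 --
  FD 13.1: (-15.567,10.15) -> (-4,4) [heading=332, draw]
  RT 90: heading 332 -> 242
  -- iteration 5/6 --
  FD 13.1: (-4,4) -> (-10.15,-7.567) [heading=242, draw]
  RT 90: heading 242 -> 152
  -- iteration 6/6 --
  FD 13.1: (-10.15,-7.567) -> (-21.717,-1.417) [heading=152, draw]
  RT 90: heading 152 -> 62
]
RT 28: heading 62 -> 34
Final: pos=(-21.717,-1.417), heading=34, 6 segment(s) drawn

Segment lengths:
  seg 1: (-4,4) -> (-10.15,-7.567), length = 13.1
  seg 2: (-10.15,-7.567) -> (-21.717,-1.417), length = 13.1
  seg 3: (-21.717,-1.417) -> (-15.567,10.15), length = 13.1
  seg 4: (-15.567,10.15) -> (-4,4), length = 13.1
  seg 5: (-4,4) -> (-10.15,-7.567), length = 13.1
  seg 6: (-10.15,-7.567) -> (-21.717,-1.417), length = 13.1
Total = 78.6

Answer: 78.6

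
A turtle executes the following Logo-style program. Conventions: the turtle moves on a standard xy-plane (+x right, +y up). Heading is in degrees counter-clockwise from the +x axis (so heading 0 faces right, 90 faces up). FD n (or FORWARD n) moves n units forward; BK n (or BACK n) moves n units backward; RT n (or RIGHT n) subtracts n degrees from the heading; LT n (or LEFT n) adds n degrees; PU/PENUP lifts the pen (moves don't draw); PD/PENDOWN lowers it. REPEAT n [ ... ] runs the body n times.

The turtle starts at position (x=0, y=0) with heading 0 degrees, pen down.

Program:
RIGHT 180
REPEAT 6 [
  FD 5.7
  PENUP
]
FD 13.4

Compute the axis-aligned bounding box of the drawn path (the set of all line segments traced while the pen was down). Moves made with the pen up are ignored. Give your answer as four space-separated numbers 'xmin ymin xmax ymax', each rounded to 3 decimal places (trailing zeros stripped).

Answer: -5.7 0 0 0

Derivation:
Executing turtle program step by step:
Start: pos=(0,0), heading=0, pen down
RT 180: heading 0 -> 180
REPEAT 6 [
  -- iteration 1/6 --
  FD 5.7: (0,0) -> (-5.7,0) [heading=180, draw]
  PU: pen up
  -- iteration 2/6 --
  FD 5.7: (-5.7,0) -> (-11.4,0) [heading=180, move]
  PU: pen up
  -- iteration 3/6 --
  FD 5.7: (-11.4,0) -> (-17.1,0) [heading=180, move]
  PU: pen up
  -- iteration 4/6 --
  FD 5.7: (-17.1,0) -> (-22.8,0) [heading=180, move]
  PU: pen up
  -- iteration 5/6 --
  FD 5.7: (-22.8,0) -> (-28.5,0) [heading=180, move]
  PU: pen up
  -- iteration 6/6 --
  FD 5.7: (-28.5,0) -> (-34.2,0) [heading=180, move]
  PU: pen up
]
FD 13.4: (-34.2,0) -> (-47.6,0) [heading=180, move]
Final: pos=(-47.6,0), heading=180, 1 segment(s) drawn

Segment endpoints: x in {-5.7, 0}, y in {0, 0}
xmin=-5.7, ymin=0, xmax=0, ymax=0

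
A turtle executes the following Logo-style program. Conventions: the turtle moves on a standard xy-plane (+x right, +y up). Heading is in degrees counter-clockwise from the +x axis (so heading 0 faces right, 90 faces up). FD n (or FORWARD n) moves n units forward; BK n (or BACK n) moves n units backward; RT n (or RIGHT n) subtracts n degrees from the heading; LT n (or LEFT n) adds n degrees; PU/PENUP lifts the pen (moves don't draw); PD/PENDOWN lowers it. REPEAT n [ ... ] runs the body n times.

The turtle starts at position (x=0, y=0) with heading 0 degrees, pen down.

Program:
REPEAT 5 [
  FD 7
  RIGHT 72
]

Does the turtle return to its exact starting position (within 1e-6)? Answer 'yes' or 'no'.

Answer: yes

Derivation:
Executing turtle program step by step:
Start: pos=(0,0), heading=0, pen down
REPEAT 5 [
  -- iteration 1/5 --
  FD 7: (0,0) -> (7,0) [heading=0, draw]
  RT 72: heading 0 -> 288
  -- iteration 2/5 --
  FD 7: (7,0) -> (9.163,-6.657) [heading=288, draw]
  RT 72: heading 288 -> 216
  -- iteration 3/5 --
  FD 7: (9.163,-6.657) -> (3.5,-10.772) [heading=216, draw]
  RT 72: heading 216 -> 144
  -- iteration 4/5 --
  FD 7: (3.5,-10.772) -> (-2.163,-6.657) [heading=144, draw]
  RT 72: heading 144 -> 72
  -- iteration 5/5 --
  FD 7: (-2.163,-6.657) -> (0,0) [heading=72, draw]
  RT 72: heading 72 -> 0
]
Final: pos=(0,0), heading=0, 5 segment(s) drawn

Start position: (0, 0)
Final position: (0, 0)
Distance = 0; < 1e-6 -> CLOSED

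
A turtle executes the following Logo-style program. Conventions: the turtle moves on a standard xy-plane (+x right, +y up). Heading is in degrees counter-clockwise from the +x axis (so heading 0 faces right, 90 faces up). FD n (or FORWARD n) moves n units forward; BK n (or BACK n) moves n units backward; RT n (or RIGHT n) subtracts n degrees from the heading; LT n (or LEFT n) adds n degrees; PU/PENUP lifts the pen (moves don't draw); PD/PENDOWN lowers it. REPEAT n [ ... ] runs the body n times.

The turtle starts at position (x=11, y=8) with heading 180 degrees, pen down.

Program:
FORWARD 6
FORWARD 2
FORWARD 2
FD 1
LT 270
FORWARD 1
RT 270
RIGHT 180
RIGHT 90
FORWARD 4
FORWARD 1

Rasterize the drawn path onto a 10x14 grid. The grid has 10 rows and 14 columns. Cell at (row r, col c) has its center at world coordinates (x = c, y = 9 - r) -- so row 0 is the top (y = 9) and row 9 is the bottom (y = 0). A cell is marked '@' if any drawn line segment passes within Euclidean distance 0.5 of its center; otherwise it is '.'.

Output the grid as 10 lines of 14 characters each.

Segment 0: (11,8) -> (5,8)
Segment 1: (5,8) -> (3,8)
Segment 2: (3,8) -> (1,8)
Segment 3: (1,8) -> (0,8)
Segment 4: (0,8) -> (0,9)
Segment 5: (0,9) -> (0,5)
Segment 6: (0,5) -> (0,4)

Answer: @.............
@@@@@@@@@@@@..
@.............
@.............
@.............
@.............
..............
..............
..............
..............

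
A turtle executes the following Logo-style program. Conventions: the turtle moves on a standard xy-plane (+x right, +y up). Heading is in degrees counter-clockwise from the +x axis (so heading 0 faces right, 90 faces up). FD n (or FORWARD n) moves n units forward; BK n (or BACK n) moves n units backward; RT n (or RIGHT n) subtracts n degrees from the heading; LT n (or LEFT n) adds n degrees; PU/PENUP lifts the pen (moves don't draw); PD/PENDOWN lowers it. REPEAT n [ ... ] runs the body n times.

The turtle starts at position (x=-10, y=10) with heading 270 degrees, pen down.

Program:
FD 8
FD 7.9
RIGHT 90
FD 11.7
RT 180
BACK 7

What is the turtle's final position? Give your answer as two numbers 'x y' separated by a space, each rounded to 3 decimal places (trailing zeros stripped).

Answer: -28.7 -5.9

Derivation:
Executing turtle program step by step:
Start: pos=(-10,10), heading=270, pen down
FD 8: (-10,10) -> (-10,2) [heading=270, draw]
FD 7.9: (-10,2) -> (-10,-5.9) [heading=270, draw]
RT 90: heading 270 -> 180
FD 11.7: (-10,-5.9) -> (-21.7,-5.9) [heading=180, draw]
RT 180: heading 180 -> 0
BK 7: (-21.7,-5.9) -> (-28.7,-5.9) [heading=0, draw]
Final: pos=(-28.7,-5.9), heading=0, 4 segment(s) drawn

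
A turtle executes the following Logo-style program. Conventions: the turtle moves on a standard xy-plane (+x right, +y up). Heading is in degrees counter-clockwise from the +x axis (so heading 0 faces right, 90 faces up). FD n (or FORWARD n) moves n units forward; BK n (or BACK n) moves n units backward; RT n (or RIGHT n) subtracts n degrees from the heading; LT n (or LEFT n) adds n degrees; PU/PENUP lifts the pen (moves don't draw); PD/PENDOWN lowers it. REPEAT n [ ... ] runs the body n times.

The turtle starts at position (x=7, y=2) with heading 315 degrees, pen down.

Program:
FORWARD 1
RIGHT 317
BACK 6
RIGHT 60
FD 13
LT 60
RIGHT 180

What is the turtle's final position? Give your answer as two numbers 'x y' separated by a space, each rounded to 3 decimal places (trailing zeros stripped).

Executing turtle program step by step:
Start: pos=(7,2), heading=315, pen down
FD 1: (7,2) -> (7.707,1.293) [heading=315, draw]
RT 317: heading 315 -> 358
BK 6: (7.707,1.293) -> (1.711,1.502) [heading=358, draw]
RT 60: heading 358 -> 298
FD 13: (1.711,1.502) -> (7.814,-9.976) [heading=298, draw]
LT 60: heading 298 -> 358
RT 180: heading 358 -> 178
Final: pos=(7.814,-9.976), heading=178, 3 segment(s) drawn

Answer: 7.814 -9.976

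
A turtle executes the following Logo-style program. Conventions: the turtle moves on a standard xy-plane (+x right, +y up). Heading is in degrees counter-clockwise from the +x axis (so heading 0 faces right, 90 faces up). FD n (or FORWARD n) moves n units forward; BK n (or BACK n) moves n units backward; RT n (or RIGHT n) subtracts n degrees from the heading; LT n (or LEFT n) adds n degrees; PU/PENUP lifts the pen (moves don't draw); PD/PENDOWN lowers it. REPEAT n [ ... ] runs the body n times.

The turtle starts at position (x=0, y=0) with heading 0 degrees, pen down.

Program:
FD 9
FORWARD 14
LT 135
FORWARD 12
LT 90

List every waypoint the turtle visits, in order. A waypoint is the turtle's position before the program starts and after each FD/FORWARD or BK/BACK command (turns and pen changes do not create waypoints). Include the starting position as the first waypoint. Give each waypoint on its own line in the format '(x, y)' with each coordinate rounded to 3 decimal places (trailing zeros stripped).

Executing turtle program step by step:
Start: pos=(0,0), heading=0, pen down
FD 9: (0,0) -> (9,0) [heading=0, draw]
FD 14: (9,0) -> (23,0) [heading=0, draw]
LT 135: heading 0 -> 135
FD 12: (23,0) -> (14.515,8.485) [heading=135, draw]
LT 90: heading 135 -> 225
Final: pos=(14.515,8.485), heading=225, 3 segment(s) drawn
Waypoints (4 total):
(0, 0)
(9, 0)
(23, 0)
(14.515, 8.485)

Answer: (0, 0)
(9, 0)
(23, 0)
(14.515, 8.485)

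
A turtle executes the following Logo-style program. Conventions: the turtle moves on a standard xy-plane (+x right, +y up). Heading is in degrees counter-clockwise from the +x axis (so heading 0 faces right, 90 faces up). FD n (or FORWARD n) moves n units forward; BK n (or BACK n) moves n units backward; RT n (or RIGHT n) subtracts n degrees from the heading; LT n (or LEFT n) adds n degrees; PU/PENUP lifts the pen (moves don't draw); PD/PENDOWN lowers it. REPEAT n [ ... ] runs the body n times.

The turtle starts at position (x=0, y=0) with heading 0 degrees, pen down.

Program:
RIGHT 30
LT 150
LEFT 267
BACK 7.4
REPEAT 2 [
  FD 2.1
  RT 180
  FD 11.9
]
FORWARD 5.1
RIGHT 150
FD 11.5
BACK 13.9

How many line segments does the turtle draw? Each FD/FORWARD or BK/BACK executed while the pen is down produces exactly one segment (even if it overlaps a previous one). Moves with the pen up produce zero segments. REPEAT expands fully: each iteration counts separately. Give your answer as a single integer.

Answer: 8

Derivation:
Executing turtle program step by step:
Start: pos=(0,0), heading=0, pen down
RT 30: heading 0 -> 330
LT 150: heading 330 -> 120
LT 267: heading 120 -> 27
BK 7.4: (0,0) -> (-6.593,-3.36) [heading=27, draw]
REPEAT 2 [
  -- iteration 1/2 --
  FD 2.1: (-6.593,-3.36) -> (-4.722,-2.406) [heading=27, draw]
  RT 180: heading 27 -> 207
  FD 11.9: (-4.722,-2.406) -> (-15.325,-7.809) [heading=207, draw]
  -- iteration 2/2 --
  FD 2.1: (-15.325,-7.809) -> (-17.196,-8.762) [heading=207, draw]
  RT 180: heading 207 -> 27
  FD 11.9: (-17.196,-8.762) -> (-6.593,-3.36) [heading=27, draw]
]
FD 5.1: (-6.593,-3.36) -> (-2.049,-1.044) [heading=27, draw]
RT 150: heading 27 -> 237
FD 11.5: (-2.049,-1.044) -> (-8.313,-10.689) [heading=237, draw]
BK 13.9: (-8.313,-10.689) -> (-0.742,0.969) [heading=237, draw]
Final: pos=(-0.742,0.969), heading=237, 8 segment(s) drawn
Segments drawn: 8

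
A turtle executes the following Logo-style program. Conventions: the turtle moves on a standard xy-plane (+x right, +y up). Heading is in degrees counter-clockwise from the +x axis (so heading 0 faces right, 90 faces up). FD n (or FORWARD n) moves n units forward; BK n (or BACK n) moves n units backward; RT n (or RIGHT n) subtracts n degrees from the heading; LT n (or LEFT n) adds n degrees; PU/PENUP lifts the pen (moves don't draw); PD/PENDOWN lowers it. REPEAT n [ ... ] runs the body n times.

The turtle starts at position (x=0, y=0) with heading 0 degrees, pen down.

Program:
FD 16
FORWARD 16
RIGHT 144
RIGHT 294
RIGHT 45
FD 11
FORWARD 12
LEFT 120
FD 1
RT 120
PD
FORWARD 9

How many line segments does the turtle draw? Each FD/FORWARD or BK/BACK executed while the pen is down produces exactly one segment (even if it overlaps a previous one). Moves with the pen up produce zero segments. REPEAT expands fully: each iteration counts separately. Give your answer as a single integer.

Executing turtle program step by step:
Start: pos=(0,0), heading=0, pen down
FD 16: (0,0) -> (16,0) [heading=0, draw]
FD 16: (16,0) -> (32,0) [heading=0, draw]
RT 144: heading 0 -> 216
RT 294: heading 216 -> 282
RT 45: heading 282 -> 237
FD 11: (32,0) -> (26.009,-9.225) [heading=237, draw]
FD 12: (26.009,-9.225) -> (19.473,-19.289) [heading=237, draw]
LT 120: heading 237 -> 357
FD 1: (19.473,-19.289) -> (20.472,-19.342) [heading=357, draw]
RT 120: heading 357 -> 237
PD: pen down
FD 9: (20.472,-19.342) -> (15.57,-26.89) [heading=237, draw]
Final: pos=(15.57,-26.89), heading=237, 6 segment(s) drawn
Segments drawn: 6

Answer: 6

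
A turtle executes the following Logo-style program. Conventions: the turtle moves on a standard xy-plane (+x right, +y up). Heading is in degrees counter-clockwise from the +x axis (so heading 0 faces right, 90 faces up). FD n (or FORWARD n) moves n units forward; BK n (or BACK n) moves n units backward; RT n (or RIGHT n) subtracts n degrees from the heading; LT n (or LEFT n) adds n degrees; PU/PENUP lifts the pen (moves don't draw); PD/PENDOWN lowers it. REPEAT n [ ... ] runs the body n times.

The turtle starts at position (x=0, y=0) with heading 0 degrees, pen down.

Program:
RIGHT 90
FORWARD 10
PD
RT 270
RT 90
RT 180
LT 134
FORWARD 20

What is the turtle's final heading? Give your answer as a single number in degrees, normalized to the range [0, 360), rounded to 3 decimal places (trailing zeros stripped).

Answer: 224

Derivation:
Executing turtle program step by step:
Start: pos=(0,0), heading=0, pen down
RT 90: heading 0 -> 270
FD 10: (0,0) -> (0,-10) [heading=270, draw]
PD: pen down
RT 270: heading 270 -> 0
RT 90: heading 0 -> 270
RT 180: heading 270 -> 90
LT 134: heading 90 -> 224
FD 20: (0,-10) -> (-14.387,-23.893) [heading=224, draw]
Final: pos=(-14.387,-23.893), heading=224, 2 segment(s) drawn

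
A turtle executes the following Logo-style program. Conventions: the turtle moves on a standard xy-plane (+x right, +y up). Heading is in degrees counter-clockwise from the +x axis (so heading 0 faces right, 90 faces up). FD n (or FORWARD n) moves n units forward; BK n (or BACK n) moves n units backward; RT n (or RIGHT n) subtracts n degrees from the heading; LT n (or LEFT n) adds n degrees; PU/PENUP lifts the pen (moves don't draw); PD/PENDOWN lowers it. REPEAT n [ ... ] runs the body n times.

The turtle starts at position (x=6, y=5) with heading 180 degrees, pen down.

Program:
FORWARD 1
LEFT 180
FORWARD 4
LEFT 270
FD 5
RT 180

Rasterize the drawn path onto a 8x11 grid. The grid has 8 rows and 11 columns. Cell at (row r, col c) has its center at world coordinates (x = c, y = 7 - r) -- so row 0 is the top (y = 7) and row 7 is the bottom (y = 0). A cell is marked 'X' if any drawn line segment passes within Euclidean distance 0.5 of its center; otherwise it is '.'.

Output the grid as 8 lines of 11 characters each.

Segment 0: (6,5) -> (5,5)
Segment 1: (5,5) -> (9,5)
Segment 2: (9,5) -> (9,-0)

Answer: ...........
...........
.....XXXXX.
.........X.
.........X.
.........X.
.........X.
.........X.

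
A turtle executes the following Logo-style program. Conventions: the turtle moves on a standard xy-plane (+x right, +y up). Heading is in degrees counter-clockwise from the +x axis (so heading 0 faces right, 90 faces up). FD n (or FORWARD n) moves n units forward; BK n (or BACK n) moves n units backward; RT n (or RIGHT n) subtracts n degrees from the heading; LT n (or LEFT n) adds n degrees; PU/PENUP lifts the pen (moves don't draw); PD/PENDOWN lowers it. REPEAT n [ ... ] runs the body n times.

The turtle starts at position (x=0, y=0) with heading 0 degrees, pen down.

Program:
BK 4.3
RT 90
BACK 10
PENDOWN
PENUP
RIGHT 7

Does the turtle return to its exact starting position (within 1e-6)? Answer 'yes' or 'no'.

Answer: no

Derivation:
Executing turtle program step by step:
Start: pos=(0,0), heading=0, pen down
BK 4.3: (0,0) -> (-4.3,0) [heading=0, draw]
RT 90: heading 0 -> 270
BK 10: (-4.3,0) -> (-4.3,10) [heading=270, draw]
PD: pen down
PU: pen up
RT 7: heading 270 -> 263
Final: pos=(-4.3,10), heading=263, 2 segment(s) drawn

Start position: (0, 0)
Final position: (-4.3, 10)
Distance = 10.885; >= 1e-6 -> NOT closed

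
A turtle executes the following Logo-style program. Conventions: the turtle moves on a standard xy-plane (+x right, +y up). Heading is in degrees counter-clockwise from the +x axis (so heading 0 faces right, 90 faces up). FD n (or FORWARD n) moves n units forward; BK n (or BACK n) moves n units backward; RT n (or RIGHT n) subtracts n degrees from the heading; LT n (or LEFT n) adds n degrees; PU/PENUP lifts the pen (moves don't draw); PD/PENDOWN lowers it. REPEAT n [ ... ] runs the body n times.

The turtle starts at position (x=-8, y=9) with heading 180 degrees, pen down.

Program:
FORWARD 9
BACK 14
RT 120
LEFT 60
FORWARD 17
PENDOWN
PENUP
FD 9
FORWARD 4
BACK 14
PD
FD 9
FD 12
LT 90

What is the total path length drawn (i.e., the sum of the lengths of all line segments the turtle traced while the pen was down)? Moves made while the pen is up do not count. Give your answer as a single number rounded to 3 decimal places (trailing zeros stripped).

Executing turtle program step by step:
Start: pos=(-8,9), heading=180, pen down
FD 9: (-8,9) -> (-17,9) [heading=180, draw]
BK 14: (-17,9) -> (-3,9) [heading=180, draw]
RT 120: heading 180 -> 60
LT 60: heading 60 -> 120
FD 17: (-3,9) -> (-11.5,23.722) [heading=120, draw]
PD: pen down
PU: pen up
FD 9: (-11.5,23.722) -> (-16,31.517) [heading=120, move]
FD 4: (-16,31.517) -> (-18,34.981) [heading=120, move]
BK 14: (-18,34.981) -> (-11,22.856) [heading=120, move]
PD: pen down
FD 9: (-11,22.856) -> (-15.5,30.651) [heading=120, draw]
FD 12: (-15.5,30.651) -> (-21.5,41.043) [heading=120, draw]
LT 90: heading 120 -> 210
Final: pos=(-21.5,41.043), heading=210, 5 segment(s) drawn

Segment lengths:
  seg 1: (-8,9) -> (-17,9), length = 9
  seg 2: (-17,9) -> (-3,9), length = 14
  seg 3: (-3,9) -> (-11.5,23.722), length = 17
  seg 4: (-11,22.856) -> (-15.5,30.651), length = 9
  seg 5: (-15.5,30.651) -> (-21.5,41.043), length = 12
Total = 61

Answer: 61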